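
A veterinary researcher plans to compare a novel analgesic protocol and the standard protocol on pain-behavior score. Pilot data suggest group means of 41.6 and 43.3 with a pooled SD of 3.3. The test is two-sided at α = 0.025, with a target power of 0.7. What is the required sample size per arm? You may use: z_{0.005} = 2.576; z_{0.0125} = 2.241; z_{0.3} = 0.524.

n = 58 per group

Cohen's d = |M₁ − M₂| / SD_pooled = |41.6 − 43.3| / 3.3 = 1.7 / 3.3 = 0.515.
For two independent groups with equal n: n = 2·((z_{α/2} + z_β) / d)².
z_{α/2} + z_β = 2.241 + 0.524 = 2.765.
n = 2 × (2.765 / 0.515)² = 2 × 5.369² = 2 × 28.83 = 57.7.
Round up to the next whole participant.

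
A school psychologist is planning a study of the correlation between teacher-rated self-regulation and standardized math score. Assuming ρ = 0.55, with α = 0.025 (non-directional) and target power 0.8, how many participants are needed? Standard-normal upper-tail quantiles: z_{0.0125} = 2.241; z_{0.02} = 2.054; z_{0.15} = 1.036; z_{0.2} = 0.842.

n = 28

Fisher's z: C = ½·ln((1+r)/(1−r)) = ½·ln(3.4444) = 0.6184.
n = ((z_{α/2} + z_β)/C)² + 3.
(2.241 + 0.842) / 0.6184 = 3.083 / 0.6184 = 4.985.
n = 4.985² + 3 = 24.85 + 3 = 27.9.
Round up.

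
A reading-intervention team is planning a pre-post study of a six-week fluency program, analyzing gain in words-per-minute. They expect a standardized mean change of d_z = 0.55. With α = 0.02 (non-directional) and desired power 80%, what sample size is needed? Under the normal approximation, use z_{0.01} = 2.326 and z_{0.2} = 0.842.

For a paired (one-sample on differences) test: n = ((z_{α/2} + z_β) / d)².
z_{α/2} + z_β = 2.326 + 0.842 = 3.168.
n = (3.168 / 0.55)² = 5.760² = 33.18.
Round up.

n = 34 pairs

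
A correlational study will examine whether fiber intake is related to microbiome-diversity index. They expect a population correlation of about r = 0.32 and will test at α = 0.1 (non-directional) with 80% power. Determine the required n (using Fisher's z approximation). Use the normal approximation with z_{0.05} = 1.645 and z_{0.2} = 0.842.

n = 60

Fisher's z: C = ½·ln((1+r)/(1−r)) = ½·ln(1.9412) = 0.3316.
n = ((z_{α/2} + z_β)/C)² + 3.
(1.645 + 0.842) / 0.3316 = 2.487 / 0.3316 = 7.500.
n = 7.500² + 3 = 56.25 + 3 = 59.2.
Round up.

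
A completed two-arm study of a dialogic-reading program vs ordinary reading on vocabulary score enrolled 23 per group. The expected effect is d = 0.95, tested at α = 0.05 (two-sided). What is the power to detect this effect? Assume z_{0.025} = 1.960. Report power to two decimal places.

For two equal groups, power = Φ(d·√(n/2) − z_{α/2}).
d·√(n/2) = 0.95 × √(23/2) = 0.95 × 3.391 = 3.222.
z_β = 3.222 − 1.960 = 1.262.
Power = Φ(1.262) = 0.896.

power ≈ 0.90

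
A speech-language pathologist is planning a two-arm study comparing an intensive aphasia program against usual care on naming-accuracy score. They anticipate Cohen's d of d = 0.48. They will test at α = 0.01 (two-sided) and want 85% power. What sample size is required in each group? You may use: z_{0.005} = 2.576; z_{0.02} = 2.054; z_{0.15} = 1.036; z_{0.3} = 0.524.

n = 114 per group

For two independent groups with equal n: n = 2·((z_{α/2} + z_β) / d)².
z_{α/2} + z_β = 2.576 + 1.036 = 3.612.
n = 2 × (3.612 / 0.48)² = 2 × 7.525² = 2 × 56.63 = 113.3.
Round up to the next whole participant.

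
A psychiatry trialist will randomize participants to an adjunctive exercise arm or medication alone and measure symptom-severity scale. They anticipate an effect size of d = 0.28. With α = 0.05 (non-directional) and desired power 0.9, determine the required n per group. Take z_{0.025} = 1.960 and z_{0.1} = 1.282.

For two independent groups with equal n: n = 2·((z_{α/2} + z_β) / d)².
z_{α/2} + z_β = 1.960 + 1.282 = 3.242.
n = 2 × (3.242 / 0.28)² = 2 × 11.579² = 2 × 134.06 = 268.1.
Round up to the next whole participant.

n = 269 per group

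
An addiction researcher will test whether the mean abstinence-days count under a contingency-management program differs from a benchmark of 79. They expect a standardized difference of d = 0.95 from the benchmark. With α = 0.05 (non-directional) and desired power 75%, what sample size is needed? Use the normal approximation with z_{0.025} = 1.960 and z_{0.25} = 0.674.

For a one-sample test: n = ((z_{α/2} + z_β) / d)².
z_{α/2} + z_β = 1.960 + 0.674 = 2.634.
n = (2.634 / 0.95)² = 2.773² = 7.69.
Round up.

n = 8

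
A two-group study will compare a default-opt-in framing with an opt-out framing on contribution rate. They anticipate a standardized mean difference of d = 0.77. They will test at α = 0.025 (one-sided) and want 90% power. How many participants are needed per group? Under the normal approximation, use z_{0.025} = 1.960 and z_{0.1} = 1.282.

For two independent groups with equal n: n = 2·((z_{α} + z_β) / d)².
z_{α} + z_β = 1.960 + 1.282 = 3.242.
n = 2 × (3.242 / 0.77)² = 2 × 4.210² = 2 × 17.73 = 35.5.
Round up to the next whole participant.

n = 36 per group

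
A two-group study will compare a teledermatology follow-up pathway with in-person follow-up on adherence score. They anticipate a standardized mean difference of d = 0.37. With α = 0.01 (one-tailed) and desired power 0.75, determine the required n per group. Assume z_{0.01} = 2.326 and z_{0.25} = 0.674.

n = 132 per group

For two independent groups with equal n: n = 2·((z_{α} + z_β) / d)².
z_{α} + z_β = 2.326 + 0.674 = 3.000.
n = 2 × (3.000 / 0.37)² = 2 × 8.108² = 2 × 65.74 = 131.5.
Round up to the next whole participant.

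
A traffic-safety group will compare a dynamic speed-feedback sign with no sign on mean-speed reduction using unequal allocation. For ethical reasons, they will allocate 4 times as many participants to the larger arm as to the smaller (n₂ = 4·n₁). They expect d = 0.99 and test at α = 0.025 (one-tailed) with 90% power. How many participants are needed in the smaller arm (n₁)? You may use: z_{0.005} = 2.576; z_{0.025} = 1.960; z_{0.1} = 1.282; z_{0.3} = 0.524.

n₁ = 14

With allocation ratio k = n₂/n₁ = 4, Var(x̄₁−x̄₂) = σ²(1/n₁ + 1/(k·n₁)) = σ²·(k+1)/(k·n₁).
So n₁ = (1 + 1/k)·((z_{α} + z_β)/d)² = 1.250 × (3.242/0.99)².
n₁ = 1.250 × 10.72 = 13.4.
Round up: n₁ = 14, giving n₂ = 4 × 14 = 56.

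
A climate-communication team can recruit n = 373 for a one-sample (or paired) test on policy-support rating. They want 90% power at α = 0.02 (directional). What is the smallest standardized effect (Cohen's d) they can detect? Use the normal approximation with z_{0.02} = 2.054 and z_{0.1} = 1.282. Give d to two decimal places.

For a single sample (or paired design) of n = 373: d_min = (z_{α} + z_β)/√n.
z-sum = 2.054 + 1.282 = 3.336.
d_min = 3.336 / √373 = 3.336 / 19.313 = 0.173.

d_min ≈ 0.17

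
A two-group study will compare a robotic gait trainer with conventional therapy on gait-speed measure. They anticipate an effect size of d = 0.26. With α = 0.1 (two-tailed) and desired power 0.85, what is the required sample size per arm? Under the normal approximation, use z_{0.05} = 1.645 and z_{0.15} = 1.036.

n = 213 per group

For two independent groups with equal n: n = 2·((z_{α/2} + z_β) / d)².
z_{α/2} + z_β = 1.645 + 1.036 = 2.681.
n = 2 × (2.681 / 0.26)² = 2 × 10.312² = 2 × 106.33 = 212.7.
Round up to the next whole participant.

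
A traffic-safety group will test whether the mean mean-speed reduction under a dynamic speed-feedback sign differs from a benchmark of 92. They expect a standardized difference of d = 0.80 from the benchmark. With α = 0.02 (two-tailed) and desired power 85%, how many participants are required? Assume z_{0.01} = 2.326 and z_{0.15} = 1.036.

n = 18

For a one-sample test: n = ((z_{α/2} + z_β) / d)².
z_{α/2} + z_β = 2.326 + 1.036 = 3.362.
n = (3.362 / 0.80)² = 4.202² = 17.66.
Round up.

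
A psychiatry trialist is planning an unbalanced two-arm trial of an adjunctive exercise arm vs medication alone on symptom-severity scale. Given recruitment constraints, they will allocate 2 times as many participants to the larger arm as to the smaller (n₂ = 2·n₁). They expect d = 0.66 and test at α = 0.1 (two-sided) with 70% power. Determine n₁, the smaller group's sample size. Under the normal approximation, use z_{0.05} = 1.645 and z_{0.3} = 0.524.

n₁ = 17

With allocation ratio k = n₂/n₁ = 2, Var(x̄₁−x̄₂) = σ²(1/n₁ + 1/(k·n₁)) = σ²·(k+1)/(k·n₁).
So n₁ = (1 + 1/k)·((z_{α/2} + z_β)/d)² = 1.500 × (2.169/0.66)².
n₁ = 1.500 × 10.80 = 16.2.
Round up: n₁ = 17, giving n₂ = 2 × 17 = 34.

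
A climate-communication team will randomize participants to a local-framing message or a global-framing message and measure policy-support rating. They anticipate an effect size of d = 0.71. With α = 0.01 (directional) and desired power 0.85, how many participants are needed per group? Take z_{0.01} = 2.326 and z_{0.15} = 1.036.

For two independent groups with equal n: n = 2·((z_{α} + z_β) / d)².
z_{α} + z_β = 2.326 + 1.036 = 3.362.
n = 2 × (3.362 / 0.71)² = 2 × 4.735² = 2 × 22.42 = 44.8.
Round up to the next whole participant.

n = 45 per group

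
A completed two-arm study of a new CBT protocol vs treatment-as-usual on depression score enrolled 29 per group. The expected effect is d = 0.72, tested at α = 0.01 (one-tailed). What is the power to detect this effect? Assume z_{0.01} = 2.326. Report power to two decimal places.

power ≈ 0.66

For two equal groups, power = Φ(d·√(n/2) − z_{α}).
d·√(n/2) = 0.72 × √(29/2) = 0.72 × 3.808 = 2.742.
z_β = 2.742 − 2.326 = 0.416.
Power = Φ(0.416) = 0.661.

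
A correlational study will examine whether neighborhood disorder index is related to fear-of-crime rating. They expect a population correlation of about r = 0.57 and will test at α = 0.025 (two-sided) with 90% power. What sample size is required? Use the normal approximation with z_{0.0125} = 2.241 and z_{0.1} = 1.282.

n = 33

Fisher's z: C = ½·ln((1+r)/(1−r)) = ½·ln(3.6512) = 0.6475.
n = ((z_{α/2} + z_β)/C)² + 3.
(2.241 + 1.282) / 0.6475 = 3.523 / 0.6475 = 5.441.
n = 5.441² + 3 = 29.60 + 3 = 32.6.
Round up.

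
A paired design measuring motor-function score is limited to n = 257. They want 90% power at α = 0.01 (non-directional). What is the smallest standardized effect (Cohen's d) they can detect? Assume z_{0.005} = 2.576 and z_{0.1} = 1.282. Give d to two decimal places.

For a single sample (or paired design) of n = 257: d_min = (z_{α/2} + z_β)/√n.
z-sum = 2.576 + 1.282 = 3.858.
d_min = 3.858 / √257 = 3.858 / 16.031 = 0.241.

d_min ≈ 0.24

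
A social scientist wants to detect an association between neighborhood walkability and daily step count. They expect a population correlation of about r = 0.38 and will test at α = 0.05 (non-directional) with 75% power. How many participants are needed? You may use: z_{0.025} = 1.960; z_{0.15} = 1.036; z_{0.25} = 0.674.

Fisher's z: C = ½·ln((1+r)/(1−r)) = ½·ln(2.2258) = 0.4001.
n = ((z_{α/2} + z_β)/C)² + 3.
(1.960 + 0.674) / 0.4001 = 2.634 / 0.4001 = 6.583.
n = 6.583² + 3 = 43.34 + 3 = 46.3.
Round up.

n = 47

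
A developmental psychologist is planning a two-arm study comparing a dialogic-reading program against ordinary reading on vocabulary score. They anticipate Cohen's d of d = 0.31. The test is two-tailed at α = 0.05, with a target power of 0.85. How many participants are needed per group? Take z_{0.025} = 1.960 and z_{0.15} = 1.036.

For two independent groups with equal n: n = 2·((z_{α/2} + z_β) / d)².
z_{α/2} + z_β = 1.960 + 1.036 = 2.996.
n = 2 × (2.996 / 0.31)² = 2 × 9.665² = 2 × 93.40 = 186.8.
Round up to the next whole participant.

n = 187 per group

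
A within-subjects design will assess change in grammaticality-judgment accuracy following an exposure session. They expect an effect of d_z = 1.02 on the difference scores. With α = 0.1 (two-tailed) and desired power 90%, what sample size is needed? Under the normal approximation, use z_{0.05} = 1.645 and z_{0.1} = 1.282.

For a paired (one-sample on differences) test: n = ((z_{α/2} + z_β) / d)².
z_{α/2} + z_β = 1.645 + 1.282 = 2.927.
n = (2.927 / 1.02)² = 2.870² = 8.23.
Round up.

n = 9 pairs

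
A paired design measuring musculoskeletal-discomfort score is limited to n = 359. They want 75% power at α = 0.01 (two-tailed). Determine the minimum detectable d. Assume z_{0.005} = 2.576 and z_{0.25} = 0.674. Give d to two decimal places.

For a single sample (or paired design) of n = 359: d_min = (z_{α/2} + z_β)/√n.
z-sum = 2.576 + 0.674 = 3.250.
d_min = 3.250 / √359 = 3.250 / 18.947 = 0.172.

d_min ≈ 0.17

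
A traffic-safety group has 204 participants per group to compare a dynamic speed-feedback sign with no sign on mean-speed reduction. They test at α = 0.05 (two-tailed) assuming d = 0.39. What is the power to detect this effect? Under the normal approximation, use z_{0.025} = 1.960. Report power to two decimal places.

For two equal groups, power = Φ(d·√(n/2) − z_{α/2}).
d·√(n/2) = 0.39 × √(204/2) = 0.39 × 10.100 = 3.939.
z_β = 3.939 − 1.960 = 1.979.
Power = Φ(1.979) = 0.976.

power ≈ 0.98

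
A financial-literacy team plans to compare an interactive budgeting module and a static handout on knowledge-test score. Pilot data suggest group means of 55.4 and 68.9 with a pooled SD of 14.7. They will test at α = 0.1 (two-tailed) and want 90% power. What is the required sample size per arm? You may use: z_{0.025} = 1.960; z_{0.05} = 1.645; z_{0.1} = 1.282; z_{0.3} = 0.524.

Cohen's d = |M₁ − M₂| / SD_pooled = |55.4 − 68.9| / 14.7 = 13.5 / 14.7 = 0.918.
For two independent groups with equal n: n = 2·((z_{α/2} + z_β) / d)².
z_{α/2} + z_β = 1.645 + 1.282 = 2.927.
n = 2 × (2.927 / 0.918)² = 2 × 3.188² = 2 × 10.17 = 20.3.
Round up to the next whole participant.

n = 21 per group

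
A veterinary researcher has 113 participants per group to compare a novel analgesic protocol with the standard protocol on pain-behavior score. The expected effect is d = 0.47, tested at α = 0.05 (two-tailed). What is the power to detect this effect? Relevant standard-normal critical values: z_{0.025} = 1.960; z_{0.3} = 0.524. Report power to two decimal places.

For two equal groups, power = Φ(d·√(n/2) − z_{α/2}).
d·√(n/2) = 0.47 × √(113/2) = 0.47 × 7.517 = 3.533.
z_β = 3.533 − 1.960 = 1.573.
Power = Φ(1.573) = 0.942.

power ≈ 0.94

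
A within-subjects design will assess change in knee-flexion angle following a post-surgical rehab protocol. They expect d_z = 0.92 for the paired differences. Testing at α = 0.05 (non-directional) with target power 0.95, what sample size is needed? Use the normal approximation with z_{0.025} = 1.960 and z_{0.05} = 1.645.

n = 16 pairs

For a paired (one-sample on differences) test: n = ((z_{α/2} + z_β) / d)².
z_{α/2} + z_β = 1.960 + 1.645 = 3.605.
n = (3.605 / 0.92)² = 3.918² = 15.35.
Round up.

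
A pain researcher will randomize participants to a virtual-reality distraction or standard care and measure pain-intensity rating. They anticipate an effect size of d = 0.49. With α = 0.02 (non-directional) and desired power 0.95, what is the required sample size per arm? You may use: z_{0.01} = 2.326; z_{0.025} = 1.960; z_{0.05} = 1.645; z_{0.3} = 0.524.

n = 132 per group

For two independent groups with equal n: n = 2·((z_{α/2} + z_β) / d)².
z_{α/2} + z_β = 2.326 + 1.645 = 3.971.
n = 2 × (3.971 / 0.49)² = 2 × 8.104² = 2 × 65.68 = 131.4.
Round up to the next whole participant.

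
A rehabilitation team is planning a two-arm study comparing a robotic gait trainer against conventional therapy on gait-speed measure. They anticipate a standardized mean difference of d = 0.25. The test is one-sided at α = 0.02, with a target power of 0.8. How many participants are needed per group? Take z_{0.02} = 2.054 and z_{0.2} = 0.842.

For two independent groups with equal n: n = 2·((z_{α} + z_β) / d)².
z_{α} + z_β = 2.054 + 0.842 = 2.896.
n = 2 × (2.896 / 0.25)² = 2 × 11.584² = 2 × 134.19 = 268.4.
Round up to the next whole participant.

n = 269 per group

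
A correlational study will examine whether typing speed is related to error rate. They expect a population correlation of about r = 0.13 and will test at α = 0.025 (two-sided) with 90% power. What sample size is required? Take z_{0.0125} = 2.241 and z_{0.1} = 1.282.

n = 730

Fisher's z: C = ½·ln((1+r)/(1−r)) = ½·ln(1.2989) = 0.1307.
n = ((z_{α/2} + z_β)/C)² + 3.
(2.241 + 1.282) / 0.1307 = 3.523 / 0.1307 = 26.955.
n = 26.955² + 3 = 726.56 + 3 = 729.6.
Round up.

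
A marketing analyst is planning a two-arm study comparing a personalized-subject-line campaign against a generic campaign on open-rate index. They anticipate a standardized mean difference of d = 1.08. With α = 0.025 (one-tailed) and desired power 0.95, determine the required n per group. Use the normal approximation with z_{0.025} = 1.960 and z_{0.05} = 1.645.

n = 23 per group

For two independent groups with equal n: n = 2·((z_{α} + z_β) / d)².
z_{α} + z_β = 1.960 + 1.645 = 3.605.
n = 2 × (3.605 / 1.08)² = 2 × 3.338² = 2 × 11.14 = 22.3.
Round up to the next whole participant.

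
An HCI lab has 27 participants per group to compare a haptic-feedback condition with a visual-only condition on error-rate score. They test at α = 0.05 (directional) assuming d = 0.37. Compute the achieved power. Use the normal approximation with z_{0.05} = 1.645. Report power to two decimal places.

power ≈ 0.39

For two equal groups, power = Φ(d·√(n/2) − z_{α}).
d·√(n/2) = 0.37 × √(27/2) = 0.37 × 3.674 = 1.359.
z_β = 1.359 − 1.645 = -0.286.
Power = Φ(-0.286) = 0.388.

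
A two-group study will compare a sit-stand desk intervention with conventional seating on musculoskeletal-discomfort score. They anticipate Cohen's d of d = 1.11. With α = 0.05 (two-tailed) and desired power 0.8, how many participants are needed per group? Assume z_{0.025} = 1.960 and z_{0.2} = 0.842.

For two independent groups with equal n: n = 2·((z_{α/2} + z_β) / d)².
z_{α/2} + z_β = 1.960 + 0.842 = 2.802.
n = 2 × (2.802 / 1.11)² = 2 × 2.524² = 2 × 6.37 = 12.7.
Round up to the next whole participant.

n = 13 per group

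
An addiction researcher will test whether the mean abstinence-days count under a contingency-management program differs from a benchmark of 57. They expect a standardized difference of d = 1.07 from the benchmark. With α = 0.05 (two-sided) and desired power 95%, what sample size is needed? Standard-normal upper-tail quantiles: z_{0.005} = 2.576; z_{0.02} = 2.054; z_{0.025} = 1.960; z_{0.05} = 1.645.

For a one-sample test: n = ((z_{α/2} + z_β) / d)².
z_{α/2} + z_β = 1.960 + 1.645 = 3.605.
n = (3.605 / 1.07)² = 3.369² = 11.35.
Round up.

n = 12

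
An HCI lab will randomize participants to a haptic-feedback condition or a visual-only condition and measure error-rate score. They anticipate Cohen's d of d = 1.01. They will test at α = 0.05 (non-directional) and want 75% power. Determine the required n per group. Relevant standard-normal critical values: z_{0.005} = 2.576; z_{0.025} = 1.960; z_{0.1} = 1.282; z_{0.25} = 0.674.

n = 14 per group

For two independent groups with equal n: n = 2·((z_{α/2} + z_β) / d)².
z_{α/2} + z_β = 1.960 + 0.674 = 2.634.
n = 2 × (2.634 / 1.01)² = 2 × 2.608² = 2 × 6.80 = 13.6.
Round up to the next whole participant.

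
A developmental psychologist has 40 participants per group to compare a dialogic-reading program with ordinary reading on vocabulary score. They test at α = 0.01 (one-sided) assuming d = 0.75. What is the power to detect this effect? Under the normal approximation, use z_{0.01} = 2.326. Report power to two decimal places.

power ≈ 0.85

For two equal groups, power = Φ(d·√(n/2) − z_{α}).
d·√(n/2) = 0.75 × √(40/2) = 0.75 × 4.472 = 3.354.
z_β = 3.354 − 2.326 = 1.028.
Power = Φ(1.028) = 0.848.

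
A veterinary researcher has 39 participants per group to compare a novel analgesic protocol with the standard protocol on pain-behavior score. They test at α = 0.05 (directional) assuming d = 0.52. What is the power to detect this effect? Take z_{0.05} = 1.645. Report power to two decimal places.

For two equal groups, power = Φ(d·√(n/2) − z_{α}).
d·√(n/2) = 0.52 × √(39/2) = 0.52 × 4.416 = 2.296.
z_β = 2.296 − 1.645 = 0.651.
Power = Φ(0.651) = 0.743.

power ≈ 0.74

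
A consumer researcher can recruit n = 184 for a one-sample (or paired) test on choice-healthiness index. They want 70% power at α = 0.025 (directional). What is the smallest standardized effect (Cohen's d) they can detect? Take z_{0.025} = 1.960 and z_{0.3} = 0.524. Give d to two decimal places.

For a single sample (or paired design) of n = 184: d_min = (z_{α} + z_β)/√n.
z-sum = 1.960 + 0.524 = 2.484.
d_min = 2.484 / √184 = 2.484 / 13.565 = 0.183.

d_min ≈ 0.18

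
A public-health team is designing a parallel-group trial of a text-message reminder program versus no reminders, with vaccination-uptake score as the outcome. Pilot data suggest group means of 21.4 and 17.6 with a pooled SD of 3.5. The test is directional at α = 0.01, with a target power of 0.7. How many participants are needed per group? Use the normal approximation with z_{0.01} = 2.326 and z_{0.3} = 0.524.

Cohen's d = |M₁ − M₂| / SD_pooled = |21.4 − 17.6| / 3.5 = 3.8 / 3.5 = 1.086.
For two independent groups with equal n: n = 2·((z_{α} + z_β) / d)².
z_{α} + z_β = 2.326 + 0.524 = 2.850.
n = 2 × (2.850 / 1.086)² = 2 × 2.624² = 2 × 6.89 = 13.8.
Round up to the next whole participant.

n = 14 per group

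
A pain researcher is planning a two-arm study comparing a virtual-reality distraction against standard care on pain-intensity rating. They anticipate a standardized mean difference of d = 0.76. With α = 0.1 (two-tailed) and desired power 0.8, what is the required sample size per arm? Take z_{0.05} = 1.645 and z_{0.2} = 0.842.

n = 22 per group

For two independent groups with equal n: n = 2·((z_{α/2} + z_β) / d)².
z_{α/2} + z_β = 1.645 + 0.842 = 2.487.
n = 2 × (2.487 / 0.76)² = 2 × 3.272² = 2 × 10.71 = 21.4.
Round up to the next whole participant.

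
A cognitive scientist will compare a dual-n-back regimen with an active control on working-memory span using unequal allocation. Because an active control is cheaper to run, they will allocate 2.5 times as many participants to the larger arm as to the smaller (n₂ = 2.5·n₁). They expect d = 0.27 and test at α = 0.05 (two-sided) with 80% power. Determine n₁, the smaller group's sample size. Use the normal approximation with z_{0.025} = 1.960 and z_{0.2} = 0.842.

n₁ = 151

With allocation ratio k = n₂/n₁ = 2.5, Var(x̄₁−x̄₂) = σ²(1/n₁ + 1/(k·n₁)) = σ²·(k+1)/(k·n₁).
So n₁ = (1 + 1/k)·((z_{α/2} + z_β)/d)² = 1.400 × (2.802/0.27)².
n₁ = 1.400 × 107.70 = 150.8.
Round up: n₁ = 151, giving n₂ = ⌈2.5 × 151⌉ = ⌈377.5⌉ = 378.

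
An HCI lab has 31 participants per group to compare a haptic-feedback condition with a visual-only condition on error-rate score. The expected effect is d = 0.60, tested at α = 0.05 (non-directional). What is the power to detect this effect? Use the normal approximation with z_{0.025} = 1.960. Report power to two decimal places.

power ≈ 0.66

For two equal groups, power = Φ(d·√(n/2) − z_{α/2}).
d·√(n/2) = 0.60 × √(31/2) = 0.60 × 3.937 = 2.362.
z_β = 2.362 − 1.960 = 0.402.
Power = Φ(0.402) = 0.656.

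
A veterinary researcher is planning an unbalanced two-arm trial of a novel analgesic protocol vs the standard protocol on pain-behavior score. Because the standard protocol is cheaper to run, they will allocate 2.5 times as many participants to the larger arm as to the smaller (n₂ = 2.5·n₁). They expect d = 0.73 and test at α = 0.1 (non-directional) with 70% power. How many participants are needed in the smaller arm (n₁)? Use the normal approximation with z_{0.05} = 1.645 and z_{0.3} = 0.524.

With allocation ratio k = n₂/n₁ = 2.5, Var(x̄₁−x̄₂) = σ²(1/n₁ + 1/(k·n₁)) = σ²·(k+1)/(k·n₁).
So n₁ = (1 + 1/k)·((z_{α/2} + z_β)/d)² = 1.400 × (2.169/0.73)².
n₁ = 1.400 × 8.83 = 12.4.
Round up: n₁ = 13, giving n₂ = ⌈2.5 × 13⌉ = ⌈32.5⌉ = 33.

n₁ = 13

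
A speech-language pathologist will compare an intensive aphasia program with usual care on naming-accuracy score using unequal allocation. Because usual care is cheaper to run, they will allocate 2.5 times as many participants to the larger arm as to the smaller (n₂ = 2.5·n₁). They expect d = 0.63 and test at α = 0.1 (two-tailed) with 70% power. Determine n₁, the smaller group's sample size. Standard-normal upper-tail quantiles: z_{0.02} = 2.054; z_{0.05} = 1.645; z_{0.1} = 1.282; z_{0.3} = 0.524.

n₁ = 17

With allocation ratio k = n₂/n₁ = 2.5, Var(x̄₁−x̄₂) = σ²(1/n₁ + 1/(k·n₁)) = σ²·(k+1)/(k·n₁).
So n₁ = (1 + 1/k)·((z_{α/2} + z_β)/d)² = 1.400 × (2.169/0.63)².
n₁ = 1.400 × 11.85 = 16.6.
Round up: n₁ = 17, giving n₂ = ⌈2.5 × 17⌉ = ⌈42.5⌉ = 43.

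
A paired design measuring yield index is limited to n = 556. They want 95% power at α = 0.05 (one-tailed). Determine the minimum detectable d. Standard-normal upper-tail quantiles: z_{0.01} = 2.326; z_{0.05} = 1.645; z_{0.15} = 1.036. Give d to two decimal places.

d_min ≈ 0.14

For a single sample (or paired design) of n = 556: d_min = (z_{α} + z_β)/√n.
z-sum = 1.645 + 1.645 = 3.290.
d_min = 3.290 / √556 = 3.290 / 23.580 = 0.140.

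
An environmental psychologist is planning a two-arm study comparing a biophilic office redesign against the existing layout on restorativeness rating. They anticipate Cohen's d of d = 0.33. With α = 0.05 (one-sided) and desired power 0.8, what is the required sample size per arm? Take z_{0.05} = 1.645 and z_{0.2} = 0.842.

n = 114 per group

For two independent groups with equal n: n = 2·((z_{α} + z_β) / d)².
z_{α} + z_β = 1.645 + 0.842 = 2.487.
n = 2 × (2.487 / 0.33)² = 2 × 7.536² = 2 × 56.80 = 113.6.
Round up to the next whole participant.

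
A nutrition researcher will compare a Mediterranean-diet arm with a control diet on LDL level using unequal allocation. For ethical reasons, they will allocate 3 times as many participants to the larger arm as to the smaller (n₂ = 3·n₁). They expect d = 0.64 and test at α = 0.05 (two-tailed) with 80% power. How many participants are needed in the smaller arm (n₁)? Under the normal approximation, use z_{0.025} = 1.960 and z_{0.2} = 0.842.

n₁ = 26

With allocation ratio k = n₂/n₁ = 3, Var(x̄₁−x̄₂) = σ²(1/n₁ + 1/(k·n₁)) = σ²·(k+1)/(k·n₁).
So n₁ = (1 + 1/k)·((z_{α/2} + z_β)/d)² = 1.333 × (2.802/0.64)².
n₁ = 1.333 × 19.17 = 25.6.
Round up: n₁ = 26, giving n₂ = 3 × 26 = 78.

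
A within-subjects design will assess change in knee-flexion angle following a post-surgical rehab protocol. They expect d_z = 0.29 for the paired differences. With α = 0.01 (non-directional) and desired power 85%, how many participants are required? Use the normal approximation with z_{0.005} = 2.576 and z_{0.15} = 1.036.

For a paired (one-sample on differences) test: n = ((z_{α/2} + z_β) / d)².
z_{α/2} + z_β = 2.576 + 1.036 = 3.612.
n = (3.612 / 0.29)² = 12.455² = 155.13.
Round up.

n = 156 pairs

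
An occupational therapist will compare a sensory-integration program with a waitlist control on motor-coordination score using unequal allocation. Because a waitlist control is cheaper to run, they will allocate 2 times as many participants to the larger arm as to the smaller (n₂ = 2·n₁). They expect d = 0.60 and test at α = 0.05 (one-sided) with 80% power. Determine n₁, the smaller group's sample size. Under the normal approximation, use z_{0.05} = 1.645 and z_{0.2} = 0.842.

n₁ = 26

With allocation ratio k = n₂/n₁ = 2, Var(x̄₁−x̄₂) = σ²(1/n₁ + 1/(k·n₁)) = σ²·(k+1)/(k·n₁).
So n₁ = (1 + 1/k)·((z_{α} + z_β)/d)² = 1.500 × (2.487/0.60)².
n₁ = 1.500 × 17.18 = 25.8.
Round up: n₁ = 26, giving n₂ = 2 × 26 = 52.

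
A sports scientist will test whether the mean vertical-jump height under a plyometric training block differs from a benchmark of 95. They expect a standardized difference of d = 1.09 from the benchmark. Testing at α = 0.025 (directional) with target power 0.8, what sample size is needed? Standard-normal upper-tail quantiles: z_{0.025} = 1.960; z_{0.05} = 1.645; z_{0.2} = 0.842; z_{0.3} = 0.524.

For a one-sample test: n = ((z_{α} + z_β) / d)².
z_{α} + z_β = 1.960 + 0.842 = 2.802.
n = (2.802 / 1.09)² = 2.571² = 6.61.
Round up.

n = 7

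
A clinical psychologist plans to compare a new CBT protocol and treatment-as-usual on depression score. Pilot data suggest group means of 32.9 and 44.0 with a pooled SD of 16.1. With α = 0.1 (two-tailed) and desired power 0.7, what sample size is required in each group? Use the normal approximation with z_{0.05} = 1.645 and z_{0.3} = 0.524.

n = 20 per group

Cohen's d = |M₁ − M₂| / SD_pooled = |32.9 − 44.0| / 16.1 = 11.1 / 16.1 = 0.689.
For two independent groups with equal n: n = 2·((z_{α/2} + z_β) / d)².
z_{α/2} + z_β = 1.645 + 0.524 = 2.169.
n = 2 × (2.169 / 0.689)² = 2 × 3.148² = 2 × 9.91 = 19.8.
Round up to the next whole participant.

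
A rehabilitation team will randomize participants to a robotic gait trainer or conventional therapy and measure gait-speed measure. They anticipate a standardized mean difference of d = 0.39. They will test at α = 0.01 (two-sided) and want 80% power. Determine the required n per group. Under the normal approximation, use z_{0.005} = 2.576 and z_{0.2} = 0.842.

For two independent groups with equal n: n = 2·((z_{α/2} + z_β) / d)².
z_{α/2} + z_β = 2.576 + 0.842 = 3.418.
n = 2 × (3.418 / 0.39)² = 2 × 8.764² = 2 × 76.81 = 153.6.
Round up to the next whole participant.

n = 154 per group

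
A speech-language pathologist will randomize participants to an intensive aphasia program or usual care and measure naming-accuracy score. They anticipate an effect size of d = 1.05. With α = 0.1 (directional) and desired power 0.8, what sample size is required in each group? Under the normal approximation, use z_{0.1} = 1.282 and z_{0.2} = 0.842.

For two independent groups with equal n: n = 2·((z_{α} + z_β) / d)².
z_{α} + z_β = 1.282 + 0.842 = 2.124.
n = 2 × (2.124 / 1.05)² = 2 × 2.023² = 2 × 4.09 = 8.2.
Round up to the next whole participant.

n = 9 per group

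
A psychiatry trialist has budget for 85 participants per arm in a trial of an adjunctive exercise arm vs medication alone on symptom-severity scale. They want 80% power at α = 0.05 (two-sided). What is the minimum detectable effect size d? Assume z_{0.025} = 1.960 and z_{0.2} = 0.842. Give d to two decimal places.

d_min ≈ 0.43

For two independent groups of n = 85 each: d_min = (z_{α/2} + z_β)·√(2/n).
z-sum = 1.960 + 0.842 = 2.802.
d_min = 2.802 × √(2/85) = 2.802 × 0.1534 = 0.430.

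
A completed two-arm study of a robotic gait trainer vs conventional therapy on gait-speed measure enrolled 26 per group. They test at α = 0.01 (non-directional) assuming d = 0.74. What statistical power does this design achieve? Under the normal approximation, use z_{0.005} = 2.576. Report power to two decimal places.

For two equal groups, power = Φ(d·√(n/2) − z_{α/2}).
d·√(n/2) = 0.74 × √(26/2) = 0.74 × 3.606 = 2.668.
z_β = 2.668 − 2.576 = 0.092.
Power = Φ(0.092) = 0.537.

power ≈ 0.54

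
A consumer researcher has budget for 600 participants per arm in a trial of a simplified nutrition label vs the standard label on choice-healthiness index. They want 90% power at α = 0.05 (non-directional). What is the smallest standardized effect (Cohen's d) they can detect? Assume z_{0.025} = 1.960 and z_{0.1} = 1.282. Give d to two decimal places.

d_min ≈ 0.19

For two independent groups of n = 600 each: d_min = (z_{α/2} + z_β)·√(2/n).
z-sum = 1.960 + 1.282 = 3.242.
d_min = 3.242 × √(2/600) = 3.242 × 0.0577 = 0.187.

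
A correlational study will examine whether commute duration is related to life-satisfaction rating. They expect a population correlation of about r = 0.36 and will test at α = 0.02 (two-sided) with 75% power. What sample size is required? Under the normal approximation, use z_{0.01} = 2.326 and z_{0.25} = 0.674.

Fisher's z: C = ½·ln((1+r)/(1−r)) = ½·ln(2.1250) = 0.3769.
n = ((z_{α/2} + z_β)/C)² + 3.
(2.326 + 0.674) / 0.3769 = 3.000 / 0.3769 = 7.960.
n = 7.960² + 3 = 63.36 + 3 = 66.4.
Round up.

n = 67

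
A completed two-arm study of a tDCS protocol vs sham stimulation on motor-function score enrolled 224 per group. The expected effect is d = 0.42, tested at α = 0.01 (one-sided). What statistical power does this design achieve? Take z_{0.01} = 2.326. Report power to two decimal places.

power ≈ 0.98

For two equal groups, power = Φ(d·√(n/2) − z_{α}).
d·√(n/2) = 0.42 × √(224/2) = 0.42 × 10.583 = 4.445.
z_β = 4.445 − 2.326 = 2.119.
Power = Φ(2.119) = 0.983.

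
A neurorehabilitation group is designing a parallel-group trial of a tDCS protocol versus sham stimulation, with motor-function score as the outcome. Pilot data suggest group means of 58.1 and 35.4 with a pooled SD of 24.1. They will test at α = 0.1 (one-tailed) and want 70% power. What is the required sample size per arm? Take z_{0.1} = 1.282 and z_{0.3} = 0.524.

n = 8 per group

Cohen's d = |M₁ − M₂| / SD_pooled = |58.1 − 35.4| / 24.1 = 22.7 / 24.1 = 0.942.
For two independent groups with equal n: n = 2·((z_{α} + z_β) / d)².
z_{α} + z_β = 1.282 + 0.524 = 1.806.
n = 2 × (1.806 / 0.942)² = 2 × 1.917² = 2 × 3.68 = 7.4.
Round up to the next whole participant.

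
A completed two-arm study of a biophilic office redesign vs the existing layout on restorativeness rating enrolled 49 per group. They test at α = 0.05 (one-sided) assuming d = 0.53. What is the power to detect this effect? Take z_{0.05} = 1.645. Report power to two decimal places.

power ≈ 0.84

For two equal groups, power = Φ(d·√(n/2) − z_{α}).
d·√(n/2) = 0.53 × √(49/2) = 0.53 × 4.950 = 2.623.
z_β = 2.623 − 1.645 = 0.978.
Power = Φ(0.978) = 0.836.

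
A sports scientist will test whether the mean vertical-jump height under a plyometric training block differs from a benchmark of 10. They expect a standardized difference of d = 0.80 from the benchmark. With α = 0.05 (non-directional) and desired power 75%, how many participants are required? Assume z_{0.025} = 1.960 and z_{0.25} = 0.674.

n = 11

For a one-sample test: n = ((z_{α/2} + z_β) / d)².
z_{α/2} + z_β = 1.960 + 0.674 = 2.634.
n = (2.634 / 0.80)² = 3.292² = 10.84.
Round up.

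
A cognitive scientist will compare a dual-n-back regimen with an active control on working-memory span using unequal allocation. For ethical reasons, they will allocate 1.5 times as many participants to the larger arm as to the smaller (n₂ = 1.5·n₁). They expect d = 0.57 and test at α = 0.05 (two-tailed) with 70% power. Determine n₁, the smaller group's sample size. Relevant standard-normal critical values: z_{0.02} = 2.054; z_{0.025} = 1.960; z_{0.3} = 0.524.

With allocation ratio k = n₂/n₁ = 1.5, Var(x̄₁−x̄₂) = σ²(1/n₁ + 1/(k·n₁)) = σ²·(k+1)/(k·n₁).
So n₁ = (1 + 1/k)·((z_{α/2} + z_β)/d)² = 1.667 × (2.484/0.57)².
n₁ = 1.667 × 18.99 = 31.7.
Round up: n₁ = 32, giving n₂ = 1.5 × 32 = 48.

n₁ = 32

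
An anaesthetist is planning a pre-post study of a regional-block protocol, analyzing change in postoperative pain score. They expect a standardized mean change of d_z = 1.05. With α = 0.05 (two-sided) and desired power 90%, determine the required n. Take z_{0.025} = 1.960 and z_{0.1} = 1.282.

For a paired (one-sample on differences) test: n = ((z_{α/2} + z_β) / d)².
z_{α/2} + z_β = 1.960 + 1.282 = 3.242.
n = (3.242 / 1.05)² = 3.088² = 9.53.
Round up.

n = 10 pairs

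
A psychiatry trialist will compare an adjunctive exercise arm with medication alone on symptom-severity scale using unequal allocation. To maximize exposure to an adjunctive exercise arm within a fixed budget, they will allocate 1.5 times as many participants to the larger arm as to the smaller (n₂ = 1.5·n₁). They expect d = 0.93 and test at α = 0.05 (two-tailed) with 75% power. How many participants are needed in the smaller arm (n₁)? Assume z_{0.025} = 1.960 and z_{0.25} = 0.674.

n₁ = 14

With allocation ratio k = n₂/n₁ = 1.5, Var(x̄₁−x̄₂) = σ²(1/n₁ + 1/(k·n₁)) = σ²·(k+1)/(k·n₁).
So n₁ = (1 + 1/k)·((z_{α/2} + z_β)/d)² = 1.667 × (2.634/0.93)².
n₁ = 1.667 × 8.02 = 13.4.
Round up: n₁ = 14, giving n₂ = 1.5 × 14 = 21.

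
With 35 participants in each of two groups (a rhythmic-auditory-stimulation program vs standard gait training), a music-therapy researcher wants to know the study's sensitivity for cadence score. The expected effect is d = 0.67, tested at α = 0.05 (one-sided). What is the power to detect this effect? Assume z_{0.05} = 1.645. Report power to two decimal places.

power ≈ 0.88

For two equal groups, power = Φ(d·√(n/2) − z_{α}).
d·√(n/2) = 0.67 × √(35/2) = 0.67 × 4.183 = 2.803.
z_β = 2.803 − 1.645 = 1.158.
Power = Φ(1.158) = 0.877.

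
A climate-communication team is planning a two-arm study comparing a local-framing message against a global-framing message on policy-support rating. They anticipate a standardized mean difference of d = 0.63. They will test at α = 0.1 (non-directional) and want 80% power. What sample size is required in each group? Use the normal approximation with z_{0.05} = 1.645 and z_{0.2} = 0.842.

For two independent groups with equal n: n = 2·((z_{α/2} + z_β) / d)².
z_{α/2} + z_β = 1.645 + 0.842 = 2.487.
n = 2 × (2.487 / 0.63)² = 2 × 3.948² = 2 × 15.58 = 31.2.
Round up to the next whole participant.

n = 32 per group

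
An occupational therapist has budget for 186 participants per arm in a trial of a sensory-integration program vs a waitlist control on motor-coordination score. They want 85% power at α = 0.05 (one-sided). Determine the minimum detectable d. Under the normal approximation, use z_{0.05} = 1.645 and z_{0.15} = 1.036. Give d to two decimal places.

d_min ≈ 0.28

For two independent groups of n = 186 each: d_min = (z_{α} + z_β)·√(2/n).
z-sum = 1.645 + 1.036 = 2.681.
d_min = 2.681 × √(2/186) = 2.681 × 0.1037 = 0.278.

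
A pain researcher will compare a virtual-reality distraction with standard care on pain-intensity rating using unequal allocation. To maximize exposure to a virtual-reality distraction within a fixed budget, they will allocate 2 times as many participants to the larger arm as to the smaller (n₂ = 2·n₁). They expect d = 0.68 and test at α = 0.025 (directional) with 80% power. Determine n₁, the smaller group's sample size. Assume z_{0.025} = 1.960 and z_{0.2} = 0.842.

n₁ = 26

With allocation ratio k = n₂/n₁ = 2, Var(x̄₁−x̄₂) = σ²(1/n₁ + 1/(k·n₁)) = σ²·(k+1)/(k·n₁).
So n₁ = (1 + 1/k)·((z_{α} + z_β)/d)² = 1.500 × (2.802/0.68)².
n₁ = 1.500 × 16.98 = 25.5.
Round up: n₁ = 26, giving n₂ = 2 × 26 = 52.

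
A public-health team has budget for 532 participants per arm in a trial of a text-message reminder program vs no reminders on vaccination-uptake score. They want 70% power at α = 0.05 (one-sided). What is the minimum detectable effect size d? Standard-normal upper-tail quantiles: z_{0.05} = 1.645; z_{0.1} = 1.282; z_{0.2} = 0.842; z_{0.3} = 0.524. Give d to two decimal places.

d_min ≈ 0.13

For two independent groups of n = 532 each: d_min = (z_{α} + z_β)·√(2/n).
z-sum = 1.645 + 0.524 = 2.169.
d_min = 2.169 × √(2/532) = 2.169 × 0.0613 = 0.133.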